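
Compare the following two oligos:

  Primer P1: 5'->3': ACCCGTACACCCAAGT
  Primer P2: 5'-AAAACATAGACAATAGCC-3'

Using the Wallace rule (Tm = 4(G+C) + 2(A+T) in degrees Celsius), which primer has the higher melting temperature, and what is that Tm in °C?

Primer P1: A+T=7, G+C=9 → Tm = 2(7)+4(9) = 50°C
Primer P2: A+T=12, G+C=6 → Tm = 2(12)+4(6) = 48°C
50°C vs 48°C → primer P1 is higher.

Primer P1, 50°C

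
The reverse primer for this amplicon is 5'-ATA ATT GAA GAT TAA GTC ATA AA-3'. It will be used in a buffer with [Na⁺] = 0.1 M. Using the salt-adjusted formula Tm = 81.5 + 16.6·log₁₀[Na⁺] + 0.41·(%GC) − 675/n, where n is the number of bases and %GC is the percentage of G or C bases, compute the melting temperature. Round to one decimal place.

Length n = 23. Base counts: G=3, A=12, C=1, T=7
G+C = 4, so %GC = 4/23 × 100 = 17.391%
Salt term: 16.6 × (-1) = -16.6
GC term: 0.41 × 17.391 = 7.13; length term: −675/23 = −29.348
Tm = 81.5 + (-16.6) + 7.13 − 29.348 = 42.682 → 42.7°C

42.7°C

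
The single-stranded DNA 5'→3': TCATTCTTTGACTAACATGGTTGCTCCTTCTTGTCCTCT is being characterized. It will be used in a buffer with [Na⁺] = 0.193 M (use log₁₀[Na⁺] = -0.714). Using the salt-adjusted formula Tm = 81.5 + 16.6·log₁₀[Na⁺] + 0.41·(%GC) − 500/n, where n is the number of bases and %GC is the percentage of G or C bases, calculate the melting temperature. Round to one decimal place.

73.6°C

Length n = 39. Counting bases: C=11, T=18, A=5, G=5
G+C = 16, so %GC = 16/39 × 100 = 41.026%
Salt term: 16.6 × (-0.714) = -11.852
GC term: 0.41 × 41.026 = 16.821; length term: −500/39 = −12.821
Tm = 81.5 + (-11.852) + 16.821 − 12.821 = 73.648 → 73.6°C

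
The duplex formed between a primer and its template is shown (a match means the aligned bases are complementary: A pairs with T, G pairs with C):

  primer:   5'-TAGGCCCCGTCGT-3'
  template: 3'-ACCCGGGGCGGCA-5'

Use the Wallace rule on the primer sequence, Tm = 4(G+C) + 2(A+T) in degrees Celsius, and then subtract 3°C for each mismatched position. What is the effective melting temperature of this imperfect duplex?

Primer base counts: A=1, T=3, G=4, C=5 → A+T=4, G+C=9
Perfect-match Tm = 2(4) + 4(9) = 8 + 36 = 44°C
Mismatches (positions where the bases are not complementary): 2 (at positions 2, 10)
Effective Tm = 44 − 2×3 = 44 − 6 = 38°C

38°C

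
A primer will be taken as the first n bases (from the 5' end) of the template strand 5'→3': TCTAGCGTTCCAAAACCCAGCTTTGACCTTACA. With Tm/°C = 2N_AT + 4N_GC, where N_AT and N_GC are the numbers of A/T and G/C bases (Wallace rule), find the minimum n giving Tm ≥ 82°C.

n = 28

First 27 bases: TCTAGCGTTCCAAAACCCAGCTTTGAC → Tm = 80°C (< 82°C)
First 28 bases: TCTAGCGTTCCAAAACCCAGCTTTGACC → Tm = 84°C (≥ 82°C)
Each additional base adds 2°C (A/T) or 4°C (G/C), so Tm is non-decreasing in n; n = 28 is the first length to reach 82°C.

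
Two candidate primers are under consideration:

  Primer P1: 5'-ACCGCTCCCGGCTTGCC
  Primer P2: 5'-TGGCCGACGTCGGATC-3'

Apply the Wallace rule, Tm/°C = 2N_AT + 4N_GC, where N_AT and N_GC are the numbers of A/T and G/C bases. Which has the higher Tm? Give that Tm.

Primer P1: A+T=4, G+C=13 → Tm = 2(4)+4(13) = 60°C
Primer P2: A+T=5, G+C=11 → Tm = 2(5)+4(11) = 54°C
60°C vs 54°C → primer P1 is higher.

Primer P1, 60°C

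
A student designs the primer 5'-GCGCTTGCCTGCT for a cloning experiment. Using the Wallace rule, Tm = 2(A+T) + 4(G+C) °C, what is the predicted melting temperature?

Counting bases: C=5, A=0, T=4, G=4
A+T = 4, G+C = 9
Tm = 2×4 + 4×9 = 44°C

44°C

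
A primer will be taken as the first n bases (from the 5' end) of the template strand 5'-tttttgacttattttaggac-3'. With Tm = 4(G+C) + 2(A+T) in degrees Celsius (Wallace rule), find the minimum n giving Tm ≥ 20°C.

First 7 bases: TTTTTGA → Tm = 16°C (< 20°C)
First 8 bases: TTTTTGAC → Tm = 20°C (≥ 20°C)
Each additional base adds 2°C (A/T) or 4°C (G/C), so Tm is non-decreasing in n; n = 8 is the first length to reach 20°C.

n = 8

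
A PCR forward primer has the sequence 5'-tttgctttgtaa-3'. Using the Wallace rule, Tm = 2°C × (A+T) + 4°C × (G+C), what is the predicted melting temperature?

Scanning the sequence gives T=7, G=2, C=1, A=2.
A+T = 9, G+C = 3
Tm = 2×9 + 4×3 = 30°C

30°C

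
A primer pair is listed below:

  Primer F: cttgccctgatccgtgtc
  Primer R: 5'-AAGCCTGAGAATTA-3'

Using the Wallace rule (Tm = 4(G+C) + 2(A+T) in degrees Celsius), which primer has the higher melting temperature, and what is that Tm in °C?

Primer F, 58°C

Primer F: A+T=7, G+C=11 → Tm = 2(7)+4(11) = 58°C
Primer R: A+T=9, G+C=5 → Tm = 2(9)+4(5) = 38°C
58°C vs 38°C → primer F is higher.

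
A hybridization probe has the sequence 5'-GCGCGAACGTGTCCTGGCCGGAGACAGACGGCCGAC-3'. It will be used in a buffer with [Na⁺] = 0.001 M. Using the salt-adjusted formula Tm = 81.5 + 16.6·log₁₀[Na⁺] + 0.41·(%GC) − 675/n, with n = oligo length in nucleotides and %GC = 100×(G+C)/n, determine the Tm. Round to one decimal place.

Length n = 36. Scanning the sequence gives C=12, A=7, G=14, T=3.
G+C = 26, so %GC = 26/36 × 100 = 72.222%
Salt term: 16.6 × (-3) = -49.8
GC term: 0.41 × 72.222 = 29.611; length term: −675/36 = −18.75
Tm = 81.5 + (-49.8) + 29.611 − 18.75 = 42.561 → 42.6°C

42.6°C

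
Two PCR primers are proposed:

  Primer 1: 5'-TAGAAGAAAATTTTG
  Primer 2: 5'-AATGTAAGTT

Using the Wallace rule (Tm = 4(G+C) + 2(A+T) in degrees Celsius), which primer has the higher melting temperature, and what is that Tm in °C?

Primer 1, 36°C

Primer 1: A+T=12, G+C=3 → Tm = 2(12)+4(3) = 36°C
Primer 2: A+T=8, G+C=2 → Tm = 2(8)+4(2) = 24°C
36°C vs 24°C → primer 1 is higher.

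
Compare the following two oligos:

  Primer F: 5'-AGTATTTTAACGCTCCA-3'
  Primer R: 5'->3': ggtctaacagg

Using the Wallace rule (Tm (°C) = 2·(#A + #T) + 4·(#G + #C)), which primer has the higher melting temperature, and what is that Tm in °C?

Primer F, 46°C

Primer F: A+T=11, G+C=6 → Tm = 2(11)+4(6) = 46°C
Primer R: A+T=5, G+C=6 → Tm = 2(5)+4(6) = 34°C
46°C vs 34°C → primer F is higher.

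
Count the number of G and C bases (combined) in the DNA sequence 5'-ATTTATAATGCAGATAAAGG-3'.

5

Counting bases: G=4, C=1, T=6, A=9
Total G or C: 4 + 1 = 5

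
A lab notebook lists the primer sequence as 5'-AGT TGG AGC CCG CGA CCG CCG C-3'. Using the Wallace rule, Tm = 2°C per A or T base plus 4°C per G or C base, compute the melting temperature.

Base counts: G=8, A=3, T=2, C=9
AT pairs contribute 5, GC pairs contribute 17.
Tm = 2×5 + 4×17 = 78°C

78°C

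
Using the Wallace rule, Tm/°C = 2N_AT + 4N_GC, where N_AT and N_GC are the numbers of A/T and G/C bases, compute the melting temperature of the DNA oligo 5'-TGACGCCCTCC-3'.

38°C

Counting bases: A=1, T=2, G=2, C=6
A+T = 3, G+C = 8
Tm = 2×3 + 4×8 = 38°C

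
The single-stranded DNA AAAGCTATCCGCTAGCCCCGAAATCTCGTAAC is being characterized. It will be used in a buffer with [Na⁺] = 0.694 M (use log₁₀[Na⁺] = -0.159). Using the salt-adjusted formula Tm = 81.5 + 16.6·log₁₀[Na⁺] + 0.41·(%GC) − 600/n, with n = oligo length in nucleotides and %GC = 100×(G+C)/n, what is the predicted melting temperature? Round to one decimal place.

80.6°C

Length n = 32. Counting bases: C=11, T=6, G=5, A=10
G+C = 16, so %GC = 16/32 × 100 = 50%
Salt term: 16.6 × (-0.159) = -2.639
GC term: 0.41 × 50 = 20.5; length term: −600/32 = −18.75
Tm = 81.5 + (-2.639) + 20.5 − 18.75 = 80.611 → 80.6°C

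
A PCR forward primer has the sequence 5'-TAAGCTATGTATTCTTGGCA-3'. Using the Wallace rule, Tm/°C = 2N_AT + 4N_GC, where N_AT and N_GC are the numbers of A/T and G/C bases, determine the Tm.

Base counts: C=3, A=5, G=4, T=8
So N_AT = 13 and N_GC = 7.
Tm = 4·7 + 2·13 = 28 + 26 = 54°C

54°C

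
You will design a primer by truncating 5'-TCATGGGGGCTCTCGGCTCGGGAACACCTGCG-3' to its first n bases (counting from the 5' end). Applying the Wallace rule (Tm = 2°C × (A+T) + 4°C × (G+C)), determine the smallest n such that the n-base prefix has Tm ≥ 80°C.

First 23 bases: TCATGGGGGCTCTCGGCTCGGGA → Tm = 78°C (< 80°C)
First 24 bases: TCATGGGGGCTCTCGGCTCGGGAA → Tm = 80°C (≥ 80°C)
Since every base adds ≥2°C, Tm only increases with n, so the threshold is first crossed at n = 24.

n = 24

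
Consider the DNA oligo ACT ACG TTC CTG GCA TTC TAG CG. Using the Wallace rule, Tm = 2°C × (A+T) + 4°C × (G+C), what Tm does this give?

Counting bases: A=4, T=7, C=7, G=5
AT pairs contribute 11, GC pairs contribute 12.
Tm = 4·12 + 2·11 = 48 + 22 = 70°C

70°C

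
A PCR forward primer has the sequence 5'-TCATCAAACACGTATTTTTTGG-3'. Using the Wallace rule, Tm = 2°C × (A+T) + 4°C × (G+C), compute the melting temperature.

58°C

G=3, C=4, T=9, A=6
A+T = 15, G+C = 7
Tm = 4·7 + 2·15 = 28 + 30 = 58°C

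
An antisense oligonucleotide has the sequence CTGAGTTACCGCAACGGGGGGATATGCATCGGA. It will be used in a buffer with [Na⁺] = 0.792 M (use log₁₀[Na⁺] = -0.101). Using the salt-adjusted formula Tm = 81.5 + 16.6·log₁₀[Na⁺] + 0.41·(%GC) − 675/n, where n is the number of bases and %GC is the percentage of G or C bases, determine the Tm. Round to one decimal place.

Length n = 33. T=6, C=7, G=12, A=8
G+C = 19, so %GC = 19/33 × 100 = 57.576%
Salt term: 16.6 × (-0.101) = -1.677
GC term: 0.41 × 57.576 = 23.606; length term: −675/33 = −20.455
Tm = 81.5 + (-1.677) + 23.606 − 20.455 = 82.974 → 83.0°C

83.0°C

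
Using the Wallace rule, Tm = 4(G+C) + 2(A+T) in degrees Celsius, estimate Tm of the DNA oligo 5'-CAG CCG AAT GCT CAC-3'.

C=6, A=4, T=2, G=3
AT pairs contribute 6, GC pairs contribute 9.
Tm = 2×6 + 4×9 = 48°C

48°C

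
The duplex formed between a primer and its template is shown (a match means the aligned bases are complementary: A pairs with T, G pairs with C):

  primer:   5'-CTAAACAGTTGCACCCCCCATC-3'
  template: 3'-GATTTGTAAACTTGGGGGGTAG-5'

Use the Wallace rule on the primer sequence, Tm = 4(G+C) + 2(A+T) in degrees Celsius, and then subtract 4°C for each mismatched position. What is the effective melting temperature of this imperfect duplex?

60°C

Primer base counts: A=6, T=4, G=2, C=10 → A+T=10, G+C=12
Perfect-match Tm = 2(10) + 4(12) = 20 + 48 = 68°C
Mismatches (positions where the bases are not complementary): 2 (at positions 8, 12)
Effective Tm = 68 − 2×4 = 68 − 8 = 60°C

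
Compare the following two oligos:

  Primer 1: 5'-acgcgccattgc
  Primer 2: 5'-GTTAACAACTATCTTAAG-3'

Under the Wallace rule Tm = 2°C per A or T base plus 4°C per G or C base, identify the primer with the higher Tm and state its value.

Primer 2, 46°C

Primer 1: A+T=4, G+C=8 → Tm = 2(4)+4(8) = 40°C
Primer 2: A+T=13, G+C=5 → Tm = 2(13)+4(5) = 46°C
40°C vs 46°C → primer 2 is higher.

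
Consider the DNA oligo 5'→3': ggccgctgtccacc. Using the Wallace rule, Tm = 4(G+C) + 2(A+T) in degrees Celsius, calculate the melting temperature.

G=4, T=2, C=7, A=1
AT pairs contribute 3, GC pairs contribute 11.
Tm = 2×3 + 4×11 = 50°C

50°C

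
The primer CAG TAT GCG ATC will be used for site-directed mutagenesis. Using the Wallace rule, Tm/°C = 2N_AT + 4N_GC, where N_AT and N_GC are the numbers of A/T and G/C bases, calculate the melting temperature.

Counting bases: C=3, G=3, A=3, T=3
A+T = 6, G+C = 6
Tm = 4·6 + 2·6 = 24 + 12 = 36°C

36°C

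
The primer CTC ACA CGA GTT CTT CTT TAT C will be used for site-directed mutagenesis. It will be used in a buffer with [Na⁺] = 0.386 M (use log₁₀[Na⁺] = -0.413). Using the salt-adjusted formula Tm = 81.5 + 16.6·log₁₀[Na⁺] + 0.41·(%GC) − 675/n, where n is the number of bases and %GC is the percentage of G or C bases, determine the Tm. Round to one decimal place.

Length n = 22. Scanning the sequence gives A=4, G=2, T=9, C=7.
G+C = 9, so %GC = 9/22 × 100 = 40.909%
Salt term: 16.6 × (-0.413) = -6.856
GC term: 0.41 × 40.909 = 16.773; length term: −675/22 = −30.682
Tm = 81.5 + (-6.856) + 16.773 − 30.682 = 60.735 → 60.7°C

60.7°C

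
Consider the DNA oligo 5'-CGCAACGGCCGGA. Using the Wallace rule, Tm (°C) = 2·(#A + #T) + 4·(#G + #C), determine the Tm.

G=5, T=0, C=5, A=3
AT pairs contribute 3, GC pairs contribute 10.
Tm = 2×3 + 4×10 = 46°C

46°C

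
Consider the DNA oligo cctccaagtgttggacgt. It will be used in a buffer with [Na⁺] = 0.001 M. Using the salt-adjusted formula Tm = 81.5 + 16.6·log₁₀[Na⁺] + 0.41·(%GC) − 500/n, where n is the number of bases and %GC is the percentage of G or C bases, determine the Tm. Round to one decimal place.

Length n = 18. Counting bases: G=5, C=5, T=5, A=3
G+C = 10, so %GC = 10/18 × 100 = 55.556%
Salt term: 16.6 × (-3) = -49.8
GC term: 0.41 × 55.556 = 22.778; length term: −500/18 = −27.778
Tm = 81.5 + (-49.8) + 22.778 − 27.778 = 26.7 → 26.7°C

26.7°C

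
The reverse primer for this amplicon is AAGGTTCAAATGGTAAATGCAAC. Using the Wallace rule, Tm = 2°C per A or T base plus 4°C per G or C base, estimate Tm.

62°C

Scanning the sequence gives A=10, C=3, T=5, G=5.
AT pairs contribute 15, GC pairs contribute 8.
Tm = 4·8 + 2·15 = 32 + 30 = 62°C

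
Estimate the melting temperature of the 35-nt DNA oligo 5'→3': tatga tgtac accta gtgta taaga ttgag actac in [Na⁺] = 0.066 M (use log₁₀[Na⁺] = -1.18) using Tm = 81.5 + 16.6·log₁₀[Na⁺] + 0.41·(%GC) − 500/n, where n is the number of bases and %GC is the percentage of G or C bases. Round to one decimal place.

61.7°C

Length n = 35. G=7, A=12, C=5, T=11
G+C = 12, so %GC = 12/35 × 100 = 34.286%
Salt term: 16.6 × (-1.18) = -19.588
GC term: 0.41 × 34.286 = 14.057; length term: −500/35 = −14.286
Tm = 81.5 + (-19.588) + 14.057 − 14.286 = 61.683 → 61.7°C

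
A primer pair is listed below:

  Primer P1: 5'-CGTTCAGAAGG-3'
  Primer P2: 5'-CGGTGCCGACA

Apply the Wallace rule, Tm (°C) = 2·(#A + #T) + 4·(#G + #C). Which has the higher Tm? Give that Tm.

Primer P1: A+T=5, G+C=6 → Tm = 2(5)+4(6) = 34°C
Primer P2: A+T=3, G+C=8 → Tm = 2(3)+4(8) = 38°C
34°C vs 38°C → primer P2 is higher.

Primer P2, 38°C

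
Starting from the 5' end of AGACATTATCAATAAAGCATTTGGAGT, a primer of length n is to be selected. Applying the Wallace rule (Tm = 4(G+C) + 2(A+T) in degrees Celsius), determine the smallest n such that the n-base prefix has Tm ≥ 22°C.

First 8 bases: AGACATTA → Tm = 20°C (< 22°C)
First 9 bases: AGACATTAT → Tm = 22°C (≥ 22°C)
Each additional base adds 2°C (A/T) or 4°C (G/C), so Tm is non-decreasing in n; n = 9 is the first length to reach 22°C.

n = 9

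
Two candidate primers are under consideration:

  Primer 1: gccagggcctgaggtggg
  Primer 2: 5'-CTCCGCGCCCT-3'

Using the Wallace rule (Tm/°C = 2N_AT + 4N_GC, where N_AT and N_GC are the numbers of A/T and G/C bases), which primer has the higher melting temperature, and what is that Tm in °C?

Primer 1, 64°C

Primer 1: A+T=4, G+C=14 → Tm = 2(4)+4(14) = 64°C
Primer 2: A+T=2, G+C=9 → Tm = 2(2)+4(9) = 40°C
64°C vs 40°C → primer 1 is higher.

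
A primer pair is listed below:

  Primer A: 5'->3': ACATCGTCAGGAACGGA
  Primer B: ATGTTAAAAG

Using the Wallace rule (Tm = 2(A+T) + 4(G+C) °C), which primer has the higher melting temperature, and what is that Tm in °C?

Primer A: A+T=8, G+C=9 → Tm = 2(8)+4(9) = 52°C
Primer B: A+T=8, G+C=2 → Tm = 2(8)+4(2) = 24°C
52°C vs 24°C → primer A is higher.

Primer A, 52°C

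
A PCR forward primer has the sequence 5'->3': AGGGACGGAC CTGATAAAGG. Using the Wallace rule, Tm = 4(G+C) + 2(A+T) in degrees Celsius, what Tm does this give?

62°C

Counting bases: A=7, C=3, G=8, T=2
A+T = 9, G+C = 11
Tm = 2×9 + 4×11 = 62°C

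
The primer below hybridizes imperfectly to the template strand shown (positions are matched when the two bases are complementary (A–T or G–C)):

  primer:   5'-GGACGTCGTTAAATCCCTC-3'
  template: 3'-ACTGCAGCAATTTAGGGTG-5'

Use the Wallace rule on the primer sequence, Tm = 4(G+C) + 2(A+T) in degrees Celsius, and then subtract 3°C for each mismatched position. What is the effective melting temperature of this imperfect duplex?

52°C

Primer base counts: A=4, T=5, G=4, C=6 → A+T=9, G+C=10
Perfect-match Tm = 2(9) + 4(10) = 18 + 40 = 58°C
Mismatches (positions where the bases are not complementary): 2 (at positions 1, 18)
Effective Tm = 58 − 2×3 = 58 − 6 = 52°C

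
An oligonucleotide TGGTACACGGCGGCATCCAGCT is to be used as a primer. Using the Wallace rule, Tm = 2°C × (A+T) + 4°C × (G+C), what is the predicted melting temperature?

Base counts: C=7, T=4, G=7, A=4
AT pairs contribute 8, GC pairs contribute 14.
Tm = 2(8) + 4(14) = 16 + 56 = 72°C

72°C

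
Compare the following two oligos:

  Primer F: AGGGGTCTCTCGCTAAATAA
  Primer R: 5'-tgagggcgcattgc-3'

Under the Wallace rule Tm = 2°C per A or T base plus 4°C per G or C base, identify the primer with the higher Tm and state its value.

Primer F, 58°C

Primer F: A+T=11, G+C=9 → Tm = 2(11)+4(9) = 58°C
Primer R: A+T=5, G+C=9 → Tm = 2(5)+4(9) = 46°C
58°C vs 46°C → primer F is higher.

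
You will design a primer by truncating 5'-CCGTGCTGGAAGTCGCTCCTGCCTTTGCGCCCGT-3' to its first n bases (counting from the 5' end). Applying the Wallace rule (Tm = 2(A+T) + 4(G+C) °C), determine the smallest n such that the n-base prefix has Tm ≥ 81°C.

n = 25

First 24 bases: CCGTGCTGGAAGTCGCTCCTGCCT → Tm = 80°C (< 81°C)
First 25 bases: CCGTGCTGGAAGTCGCTCCTGCCTT → Tm = 82°C (≥ 81°C)
Each additional base adds 2°C (A/T) or 4°C (G/C), so Tm is non-decreasing in n; n = 25 is the first length to reach 81°C.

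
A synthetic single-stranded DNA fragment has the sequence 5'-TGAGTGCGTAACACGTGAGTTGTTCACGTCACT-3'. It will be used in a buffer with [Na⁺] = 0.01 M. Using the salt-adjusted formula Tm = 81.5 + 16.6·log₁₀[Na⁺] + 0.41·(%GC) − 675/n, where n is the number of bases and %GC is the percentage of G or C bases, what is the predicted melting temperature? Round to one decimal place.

47.7°C

Length n = 33. A=7, T=10, G=9, C=7
G+C = 16, so %GC = 16/33 × 100 = 48.485%
Salt term: 16.6 × (-2) = -33.2
GC term: 0.41 × 48.485 = 19.879; length term: −675/33 = −20.455
Tm = 81.5 + (-33.2) + 19.879 − 20.455 = 47.724 → 47.7°C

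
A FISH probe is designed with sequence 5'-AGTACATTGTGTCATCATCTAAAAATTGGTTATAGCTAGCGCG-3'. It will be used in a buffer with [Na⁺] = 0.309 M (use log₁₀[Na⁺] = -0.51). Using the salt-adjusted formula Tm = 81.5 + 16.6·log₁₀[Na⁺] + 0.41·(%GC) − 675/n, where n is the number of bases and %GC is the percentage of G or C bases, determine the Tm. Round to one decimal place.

Length n = 43. Counting bases: C=7, T=14, A=13, G=9
G+C = 16, so %GC = 16/43 × 100 = 37.209%
Salt term: 16.6 × (-0.51) = -8.466
GC term: 0.41 × 37.209 = 15.256; length term: −675/43 = −15.698
Tm = 81.5 + (-8.466) + 15.256 − 15.698 = 72.592 → 72.6°C

72.6°C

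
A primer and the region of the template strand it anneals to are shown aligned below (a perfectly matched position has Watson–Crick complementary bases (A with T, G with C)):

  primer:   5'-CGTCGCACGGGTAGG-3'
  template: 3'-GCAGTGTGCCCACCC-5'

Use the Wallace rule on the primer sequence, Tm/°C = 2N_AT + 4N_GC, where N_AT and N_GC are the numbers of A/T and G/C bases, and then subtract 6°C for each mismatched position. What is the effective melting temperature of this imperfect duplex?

Primer base counts: A=2, T=2, G=7, C=4 → A+T=4, G+C=11
Perfect-match Tm = 2(4) + 4(11) = 8 + 44 = 52°C
Mismatches (positions where the bases are not complementary): 2 (at positions 5, 13)
Effective Tm = 52 − 2×6 = 52 − 12 = 40°C

40°C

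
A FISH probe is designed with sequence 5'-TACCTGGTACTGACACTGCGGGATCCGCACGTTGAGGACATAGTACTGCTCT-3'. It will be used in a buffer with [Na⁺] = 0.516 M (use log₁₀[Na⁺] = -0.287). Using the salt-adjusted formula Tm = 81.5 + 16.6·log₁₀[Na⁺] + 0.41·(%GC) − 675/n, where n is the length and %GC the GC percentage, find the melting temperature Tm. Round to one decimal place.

85.8°C

Length n = 52. G=14, C=14, A=11, T=13
G+C = 28, so %GC = 28/52 × 100 = 53.846%
Salt term: 16.6 × (-0.287) = -4.764
GC term: 0.41 × 53.846 = 22.077; length term: −675/52 = −12.981
Tm = 81.5 + (-4.764) + 22.077 − 12.981 = 85.832 → 85.8°C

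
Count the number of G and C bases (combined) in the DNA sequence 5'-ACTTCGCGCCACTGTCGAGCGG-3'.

Scanning the sequence gives C=8, A=3, T=4, G=7.
G+C = 7 + 8 = 15

15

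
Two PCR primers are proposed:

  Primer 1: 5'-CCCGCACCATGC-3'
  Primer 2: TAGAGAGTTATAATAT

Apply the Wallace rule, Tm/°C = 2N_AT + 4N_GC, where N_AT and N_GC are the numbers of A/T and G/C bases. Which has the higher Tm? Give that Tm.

Primer 1: A+T=3, G+C=9 → Tm = 2(3)+4(9) = 42°C
Primer 2: A+T=13, G+C=3 → Tm = 2(13)+4(3) = 38°C
42°C vs 38°C → primer 1 is higher.

Primer 1, 42°C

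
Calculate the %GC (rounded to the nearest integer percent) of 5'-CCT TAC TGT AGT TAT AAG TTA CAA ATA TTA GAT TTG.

25%

Base counts: A=12, C=4, T=15, G=5
G+C = 5 + 4 = 9 out of 36 bases
%GC = 9/36 × 100 = 25% ≈ 25%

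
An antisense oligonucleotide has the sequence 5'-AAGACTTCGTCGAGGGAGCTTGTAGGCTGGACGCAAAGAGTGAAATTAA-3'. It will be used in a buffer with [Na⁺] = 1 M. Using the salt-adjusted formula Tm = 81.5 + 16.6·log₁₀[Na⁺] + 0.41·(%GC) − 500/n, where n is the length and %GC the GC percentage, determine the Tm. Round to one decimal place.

90.5°C

Length n = 49. T=10, C=7, A=16, G=16
G+C = 23, so %GC = 23/49 × 100 = 46.939%
Salt term: 16.6 × (0) = 0
GC term: 0.41 × 46.939 = 19.245; length term: −500/49 = −10.204
Tm = 81.5 + (0) + 19.245 − 10.204 = 90.541 → 90.5°C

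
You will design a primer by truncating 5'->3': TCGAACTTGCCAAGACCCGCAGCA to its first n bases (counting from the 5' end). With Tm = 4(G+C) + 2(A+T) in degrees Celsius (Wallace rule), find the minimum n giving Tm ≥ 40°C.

First 13 bases: TCGAACTTGCCAA → Tm = 38°C (< 40°C)
First 14 bases: TCGAACTTGCCAAG → Tm = 42°C (≥ 40°C)
Each additional base adds 2°C (A/T) or 4°C (G/C), so Tm is non-decreasing in n; n = 14 is the first length to reach 40°C.

n = 14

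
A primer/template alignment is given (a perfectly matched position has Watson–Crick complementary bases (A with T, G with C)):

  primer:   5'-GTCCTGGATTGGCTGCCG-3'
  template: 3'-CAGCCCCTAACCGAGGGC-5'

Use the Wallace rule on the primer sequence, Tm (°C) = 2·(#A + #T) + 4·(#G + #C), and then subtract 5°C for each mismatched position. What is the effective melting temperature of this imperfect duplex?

Primer base counts: A=1, T=5, G=7, C=5 → A+T=6, G+C=12
Perfect-match Tm = 2(6) + 4(12) = 12 + 48 = 60°C
Mismatches (positions where the bases are not complementary): 3 (at positions 4, 5, 15)
Effective Tm = 60 − 3×5 = 60 − 15 = 45°C

45°C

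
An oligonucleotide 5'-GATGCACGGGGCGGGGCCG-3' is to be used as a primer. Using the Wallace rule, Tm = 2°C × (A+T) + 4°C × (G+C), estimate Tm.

70°C

Base counts: C=5, G=11, T=1, A=2
So N_AT = 3 and N_GC = 16.
Tm = 2×3 + 4×16 = 70°C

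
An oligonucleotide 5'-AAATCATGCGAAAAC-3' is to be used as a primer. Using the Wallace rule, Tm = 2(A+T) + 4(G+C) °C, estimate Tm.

Counting bases: T=2, C=3, A=8, G=2
So N_AT = 10 and N_GC = 5.
Tm = 4·5 + 2·10 = 20 + 20 = 40°C

40°C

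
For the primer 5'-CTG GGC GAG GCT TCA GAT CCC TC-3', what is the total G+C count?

Counting bases: C=8, T=5, G=7, A=3
Total G or C: 7 + 8 = 15

15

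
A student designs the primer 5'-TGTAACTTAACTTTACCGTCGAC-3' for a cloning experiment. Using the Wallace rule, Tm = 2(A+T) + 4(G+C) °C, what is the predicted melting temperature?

G=3, T=8, A=6, C=6
AT pairs contribute 14, GC pairs contribute 9.
Tm = 4·9 + 2·14 = 36 + 28 = 64°C

64°C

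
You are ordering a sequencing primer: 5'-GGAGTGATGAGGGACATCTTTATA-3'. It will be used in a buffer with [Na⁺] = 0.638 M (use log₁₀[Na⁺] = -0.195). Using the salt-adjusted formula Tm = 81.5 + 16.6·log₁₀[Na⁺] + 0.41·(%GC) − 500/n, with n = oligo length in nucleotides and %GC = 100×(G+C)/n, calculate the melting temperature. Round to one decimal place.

74.5°C

Length n = 24. Counting bases: T=7, C=2, A=7, G=8
G+C = 10, so %GC = 10/24 × 100 = 41.667%
Salt term: 16.6 × (-0.195) = -3.237
GC term: 0.41 × 41.667 = 17.083; length term: −500/24 = −20.833
Tm = 81.5 + (-3.237) + 17.083 − 20.833 = 74.513 → 74.5°C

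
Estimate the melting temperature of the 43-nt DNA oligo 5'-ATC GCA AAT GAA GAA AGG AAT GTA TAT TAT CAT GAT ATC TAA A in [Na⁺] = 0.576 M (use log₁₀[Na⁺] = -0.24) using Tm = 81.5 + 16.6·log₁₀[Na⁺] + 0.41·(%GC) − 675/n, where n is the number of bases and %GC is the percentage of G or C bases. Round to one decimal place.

72.3°C

Length n = 43. Base counts: C=4, G=7, A=20, T=12
G+C = 11, so %GC = 11/43 × 100 = 25.581%
Salt term: 16.6 × (-0.24) = -3.984
GC term: 0.41 × 25.581 = 10.488; length term: −675/43 = −15.698
Tm = 81.5 + (-3.984) + 10.488 − 15.698 = 72.306 → 72.3°C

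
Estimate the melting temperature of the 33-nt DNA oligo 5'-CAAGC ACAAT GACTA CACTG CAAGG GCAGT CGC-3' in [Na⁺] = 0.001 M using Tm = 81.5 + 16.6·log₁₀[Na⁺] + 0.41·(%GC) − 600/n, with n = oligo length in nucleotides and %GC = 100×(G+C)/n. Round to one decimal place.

35.9°C

Length n = 33. Scanning the sequence gives A=11, G=8, T=4, C=10.
G+C = 18, so %GC = 18/33 × 100 = 54.545%
Salt term: 16.6 × (-3) = -49.8
GC term: 0.41 × 54.545 = 22.363; length term: −600/33 = −18.182
Tm = 81.5 + (-49.8) + 22.363 − 18.182 = 35.881 → 35.9°C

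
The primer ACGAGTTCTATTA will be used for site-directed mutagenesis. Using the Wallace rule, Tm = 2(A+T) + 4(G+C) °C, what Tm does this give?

Counting bases: C=2, A=4, G=2, T=5
So N_AT = 9 and N_GC = 4.
Tm = 2×9 + 4×4 = 34°C

34°C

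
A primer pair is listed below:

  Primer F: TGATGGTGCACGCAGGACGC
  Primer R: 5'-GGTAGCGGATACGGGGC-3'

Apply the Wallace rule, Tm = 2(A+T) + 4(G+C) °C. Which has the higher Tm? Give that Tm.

Primer F: A+T=7, G+C=13 → Tm = 2(7)+4(13) = 66°C
Primer R: A+T=5, G+C=12 → Tm = 2(5)+4(12) = 58°C
66°C vs 58°C → primer F is higher.

Primer F, 66°C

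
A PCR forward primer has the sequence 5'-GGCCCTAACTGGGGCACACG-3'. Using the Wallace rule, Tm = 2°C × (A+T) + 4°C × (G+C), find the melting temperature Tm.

Counting bases: G=7, C=7, T=2, A=4
AT pairs contribute 6, GC pairs contribute 14.
Tm = 2(6) + 4(14) = 12 + 56 = 68°C

68°C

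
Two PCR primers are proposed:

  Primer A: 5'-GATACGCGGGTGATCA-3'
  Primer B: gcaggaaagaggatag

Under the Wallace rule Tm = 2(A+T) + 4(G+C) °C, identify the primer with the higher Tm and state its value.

Primer A: A+T=7, G+C=9 → Tm = 2(7)+4(9) = 50°C
Primer B: A+T=8, G+C=8 → Tm = 2(8)+4(8) = 48°C
50°C vs 48°C → primer A is higher.

Primer A, 50°C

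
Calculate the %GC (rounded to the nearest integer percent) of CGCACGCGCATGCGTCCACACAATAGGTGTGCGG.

65%

Base counts: A=7, T=5, G=11, C=11
G+C = 11 + 11 = 22 out of 34 bases
%GC = 22/34 × 100 = 64.71% ≈ 65%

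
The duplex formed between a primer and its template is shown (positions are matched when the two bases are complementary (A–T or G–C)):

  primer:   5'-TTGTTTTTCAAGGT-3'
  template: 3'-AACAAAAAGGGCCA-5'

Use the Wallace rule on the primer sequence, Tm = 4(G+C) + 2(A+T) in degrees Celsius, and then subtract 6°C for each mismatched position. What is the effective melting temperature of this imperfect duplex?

24°C

Primer base counts: A=2, T=8, G=3, C=1 → A+T=10, G+C=4
Perfect-match Tm = 2(10) + 4(4) = 20 + 16 = 36°C
Mismatches (positions where the bases are not complementary): 2 (at positions 10, 11)
Effective Tm = 36 − 2×6 = 36 − 12 = 24°C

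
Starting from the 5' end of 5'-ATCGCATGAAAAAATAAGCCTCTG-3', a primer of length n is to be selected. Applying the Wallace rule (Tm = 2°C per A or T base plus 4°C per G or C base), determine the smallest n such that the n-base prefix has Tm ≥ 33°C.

First 12 bases: ATCGCATGAAAA → Tm = 32°C (< 33°C)
First 13 bases: ATCGCATGAAAAA → Tm = 34°C (≥ 33°C)
Each additional base adds 2°C (A/T) or 4°C (G/C), so Tm is non-decreasing in n; n = 13 is the first length to reach 33°C.

n = 13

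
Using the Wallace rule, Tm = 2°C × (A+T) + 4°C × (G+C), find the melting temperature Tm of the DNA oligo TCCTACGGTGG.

T=3, G=4, C=3, A=1
A+T = 4, G+C = 7
Tm = 2×4 + 4×7 = 36°C

36°C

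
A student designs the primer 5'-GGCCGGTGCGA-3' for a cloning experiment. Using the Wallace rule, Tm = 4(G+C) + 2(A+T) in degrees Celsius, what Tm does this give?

40°C

Scanning the sequence gives T=1, C=3, A=1, G=6.
So N_AT = 2 and N_GC = 9.
Tm = 2×2 + 4×9 = 40°C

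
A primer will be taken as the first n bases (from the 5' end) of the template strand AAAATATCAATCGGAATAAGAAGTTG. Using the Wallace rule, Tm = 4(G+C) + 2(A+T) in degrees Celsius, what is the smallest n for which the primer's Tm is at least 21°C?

n = 10

First 9 bases: AAAATATCA → Tm = 20°C (< 21°C)
First 10 bases: AAAATATCAA → Tm = 22°C (≥ 21°C)
Since every base adds ≥2°C, Tm only increases with n, so the threshold is first crossed at n = 10.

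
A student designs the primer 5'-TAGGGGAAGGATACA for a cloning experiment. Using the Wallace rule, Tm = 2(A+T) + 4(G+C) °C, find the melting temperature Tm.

44°C

Counting bases: C=1, T=2, A=6, G=6
AT pairs contribute 8, GC pairs contribute 7.
Tm = 4·7 + 2·8 = 28 + 16 = 44°C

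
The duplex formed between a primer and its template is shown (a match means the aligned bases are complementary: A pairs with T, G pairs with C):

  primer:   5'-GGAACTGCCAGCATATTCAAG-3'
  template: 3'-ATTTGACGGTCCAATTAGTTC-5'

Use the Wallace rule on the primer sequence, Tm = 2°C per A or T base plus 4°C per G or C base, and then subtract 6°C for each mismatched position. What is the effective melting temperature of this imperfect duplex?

Primer base counts: A=7, T=4, G=5, C=5 → A+T=11, G+C=10
Perfect-match Tm = 2(11) + 4(10) = 22 + 40 = 62°C
Mismatches (positions where the bases are not complementary): 5 (at positions 1, 2, 12, 13, 16)
Effective Tm = 62 − 5×6 = 62 − 30 = 32°C

32°C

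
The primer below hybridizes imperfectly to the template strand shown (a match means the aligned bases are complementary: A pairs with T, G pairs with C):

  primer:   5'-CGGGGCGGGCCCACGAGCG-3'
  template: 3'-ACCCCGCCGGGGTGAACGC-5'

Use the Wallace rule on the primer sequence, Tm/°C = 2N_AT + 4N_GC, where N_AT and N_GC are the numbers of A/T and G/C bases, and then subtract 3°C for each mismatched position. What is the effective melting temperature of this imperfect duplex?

Primer base counts: A=2, T=0, G=10, C=7 → A+T=2, G+C=17
Perfect-match Tm = 2(2) + 4(17) = 4 + 68 = 72°C
Mismatches (positions where the bases are not complementary): 4 (at positions 1, 9, 15, 16)
Effective Tm = 72 − 4×3 = 72 − 12 = 60°C

60°C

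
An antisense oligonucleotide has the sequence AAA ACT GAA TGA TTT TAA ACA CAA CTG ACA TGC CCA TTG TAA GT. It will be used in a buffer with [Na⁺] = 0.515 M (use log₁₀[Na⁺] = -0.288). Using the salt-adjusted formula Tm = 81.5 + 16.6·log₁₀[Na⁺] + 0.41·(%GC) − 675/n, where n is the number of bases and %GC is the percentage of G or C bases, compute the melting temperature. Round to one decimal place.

74.4°C

Length n = 44. Base counts: A=18, T=12, C=8, G=6
G+C = 14, so %GC = 14/44 × 100 = 31.818%
Salt term: 16.6 × (-0.288) = -4.781
GC term: 0.41 × 31.818 = 13.045; length term: −675/44 = −15.341
Tm = 81.5 + (-4.781) + 13.045 − 15.341 = 74.423 → 74.4°C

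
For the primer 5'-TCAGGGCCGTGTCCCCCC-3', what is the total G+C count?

G=5, C=9, A=1, T=3
G+C = 5 + 9 = 14

14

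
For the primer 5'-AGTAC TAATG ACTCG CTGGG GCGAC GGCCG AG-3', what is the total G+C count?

20

Counting bases: A=7, G=12, T=5, C=8
Total G or C: 12 + 8 = 20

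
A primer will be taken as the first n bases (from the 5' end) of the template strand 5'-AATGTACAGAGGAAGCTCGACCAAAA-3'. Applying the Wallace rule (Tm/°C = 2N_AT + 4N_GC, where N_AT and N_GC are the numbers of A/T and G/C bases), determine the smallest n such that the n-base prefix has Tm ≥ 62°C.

n = 21

First 20 bases: AATGTACAGAGGAAGCTCGA → Tm = 58°C (< 62°C)
First 21 bases: AATGTACAGAGGAAGCTCGAC → Tm = 62°C (≥ 62°C)
Since every base adds ≥2°C, Tm only increases with n, so the threshold is first crossed at n = 21.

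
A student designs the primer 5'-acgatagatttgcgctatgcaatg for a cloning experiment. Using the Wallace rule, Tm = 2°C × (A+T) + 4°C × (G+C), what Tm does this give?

68°C

Counting bases: G=6, A=7, T=7, C=4
AT pairs contribute 14, GC pairs contribute 10.
Tm = 4·10 + 2·14 = 40 + 28 = 68°C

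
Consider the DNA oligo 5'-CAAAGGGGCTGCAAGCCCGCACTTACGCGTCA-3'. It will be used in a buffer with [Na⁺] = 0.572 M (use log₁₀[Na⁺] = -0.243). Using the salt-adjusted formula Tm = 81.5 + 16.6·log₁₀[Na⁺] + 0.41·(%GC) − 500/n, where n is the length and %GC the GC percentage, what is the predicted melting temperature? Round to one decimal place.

Length n = 32. C=11, G=9, A=8, T=4
G+C = 20, so %GC = 20/32 × 100 = 62.5%
Salt term: 16.6 × (-0.243) = -4.034
GC term: 0.41 × 62.5 = 25.625; length term: −500/32 = −15.625
Tm = 81.5 + (-4.034) + 25.625 − 15.625 = 87.466 → 87.5°C

87.5°C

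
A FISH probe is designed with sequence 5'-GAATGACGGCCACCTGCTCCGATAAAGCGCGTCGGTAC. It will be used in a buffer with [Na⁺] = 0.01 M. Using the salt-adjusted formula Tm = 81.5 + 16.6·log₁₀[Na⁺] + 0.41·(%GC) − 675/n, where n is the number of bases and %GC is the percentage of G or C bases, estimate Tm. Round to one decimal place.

Length n = 38. Scanning the sequence gives G=11, A=9, T=6, C=12.
G+C = 23, so %GC = 23/38 × 100 = 60.526%
Salt term: 16.6 × (-2) = -33.2
GC term: 0.41 × 60.526 = 24.816; length term: −675/38 = −17.763
Tm = 81.5 + (-33.2) + 24.816 − 17.763 = 55.353 → 55.4°C

55.4°C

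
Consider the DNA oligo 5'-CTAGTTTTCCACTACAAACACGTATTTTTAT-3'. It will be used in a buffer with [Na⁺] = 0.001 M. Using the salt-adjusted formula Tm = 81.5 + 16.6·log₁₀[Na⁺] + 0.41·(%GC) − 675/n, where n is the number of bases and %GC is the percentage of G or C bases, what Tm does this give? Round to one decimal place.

21.8°C

Length n = 31. Scanning the sequence gives A=9, T=13, G=2, C=7.
G+C = 9, so %GC = 9/31 × 100 = 29.032%
Salt term: 16.6 × (-3) = -49.8
GC term: 0.41 × 29.032 = 11.903; length term: −675/31 = −21.774
Tm = 81.5 + (-49.8) + 11.903 − 21.774 = 21.829 → 21.8°C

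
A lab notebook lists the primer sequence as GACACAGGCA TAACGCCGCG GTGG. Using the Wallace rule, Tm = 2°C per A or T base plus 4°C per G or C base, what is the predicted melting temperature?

80°C

Counting bases: A=6, C=7, G=9, T=2
AT pairs contribute 8, GC pairs contribute 16.
Tm = 2(8) + 4(16) = 16 + 64 = 80°C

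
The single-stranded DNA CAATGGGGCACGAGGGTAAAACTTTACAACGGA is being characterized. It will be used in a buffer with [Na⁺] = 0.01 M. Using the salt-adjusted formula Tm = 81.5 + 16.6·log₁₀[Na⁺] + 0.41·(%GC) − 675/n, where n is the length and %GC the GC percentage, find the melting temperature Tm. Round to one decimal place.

47.7°C

Length n = 33. T=5, G=10, A=12, C=6
G+C = 16, so %GC = 16/33 × 100 = 48.485%
Salt term: 16.6 × (-2) = -33.2
GC term: 0.41 × 48.485 = 19.879; length term: −675/33 = −20.455
Tm = 81.5 + (-33.2) + 19.879 − 20.455 = 47.724 → 47.7°C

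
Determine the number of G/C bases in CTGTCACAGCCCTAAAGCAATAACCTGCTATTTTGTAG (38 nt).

Counting bases: G=6, A=11, T=11, C=10
Total G or C: 6 + 10 = 16

16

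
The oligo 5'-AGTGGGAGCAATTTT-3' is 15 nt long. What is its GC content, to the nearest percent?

40%

A=4, C=1, G=5, T=5
G+C = 5 + 1 = 6 out of 15 bases
%GC = 6/15 × 100 = 40% ≈ 40%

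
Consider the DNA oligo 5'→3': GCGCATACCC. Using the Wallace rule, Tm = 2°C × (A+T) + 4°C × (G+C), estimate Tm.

34°C

Scanning the sequence gives G=2, T=1, C=5, A=2.
So N_AT = 3 and N_GC = 7.
Tm = 2×3 + 4×7 = 34°C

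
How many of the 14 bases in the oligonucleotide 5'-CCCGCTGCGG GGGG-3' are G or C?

13

Scanning the sequence gives G=8, T=1, C=5, A=0.
G+C = 8 + 5 = 13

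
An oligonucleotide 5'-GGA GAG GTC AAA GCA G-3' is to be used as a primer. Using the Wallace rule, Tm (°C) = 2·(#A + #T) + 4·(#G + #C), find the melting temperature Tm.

50°C

Counting bases: T=1, A=6, G=7, C=2
AT pairs contribute 7, GC pairs contribute 9.
Tm = 4·9 + 2·7 = 36 + 14 = 50°C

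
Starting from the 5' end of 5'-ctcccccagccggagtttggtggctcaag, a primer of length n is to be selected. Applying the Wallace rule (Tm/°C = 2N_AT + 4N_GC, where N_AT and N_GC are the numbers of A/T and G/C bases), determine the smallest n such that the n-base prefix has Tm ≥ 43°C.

First 11 bases: CTCCCCCAGCC → Tm = 40°C (< 43°C)
First 12 bases: CTCCCCCAGCCG → Tm = 44°C (≥ 43°C)
Each additional base adds 2°C (A/T) or 4°C (G/C), so Tm is non-decreasing in n; n = 12 is the first length to reach 43°C.

n = 12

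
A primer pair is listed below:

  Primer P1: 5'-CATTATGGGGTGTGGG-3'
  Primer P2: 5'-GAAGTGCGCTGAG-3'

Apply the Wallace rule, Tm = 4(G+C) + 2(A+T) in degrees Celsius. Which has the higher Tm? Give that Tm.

Primer P1: A+T=7, G+C=9 → Tm = 2(7)+4(9) = 50°C
Primer P2: A+T=5, G+C=8 → Tm = 2(5)+4(8) = 42°C
50°C vs 42°C → primer P1 is higher.

Primer P1, 50°C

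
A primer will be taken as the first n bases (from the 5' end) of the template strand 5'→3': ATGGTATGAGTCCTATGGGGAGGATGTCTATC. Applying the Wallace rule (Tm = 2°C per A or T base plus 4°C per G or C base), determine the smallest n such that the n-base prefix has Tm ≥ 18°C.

n = 7

First 6 bases: ATGGTA → Tm = 16°C (< 18°C)
First 7 bases: ATGGTAT → Tm = 18°C (≥ 18°C)
Since every base adds ≥2°C, Tm only increases with n, so the threshold is first crossed at n = 7.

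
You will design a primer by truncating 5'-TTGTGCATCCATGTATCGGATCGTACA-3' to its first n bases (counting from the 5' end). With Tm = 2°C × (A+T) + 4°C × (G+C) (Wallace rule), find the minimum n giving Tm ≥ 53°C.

First 18 bases: TTGTGCATCCATGTATCG → Tm = 52°C (< 53°C)
First 19 bases: TTGTGCATCCATGTATCGG → Tm = 56°C (≥ 53°C)
Since every base adds ≥2°C, Tm only increases with n, so the threshold is first crossed at n = 19.

n = 19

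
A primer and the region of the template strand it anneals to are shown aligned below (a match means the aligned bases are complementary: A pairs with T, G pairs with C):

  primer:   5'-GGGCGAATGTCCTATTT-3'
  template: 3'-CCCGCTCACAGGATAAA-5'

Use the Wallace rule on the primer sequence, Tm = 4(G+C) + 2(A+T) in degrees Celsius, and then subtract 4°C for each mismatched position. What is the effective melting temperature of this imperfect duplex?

Primer base counts: A=3, T=6, G=5, C=3 → A+T=9, G+C=8
Perfect-match Tm = 2(9) + 4(8) = 18 + 32 = 50°C
Mismatches (positions where the bases are not complementary): 1 (at position 7)
Effective Tm = 50 − 1×4 = 50 − 4 = 46°C

46°C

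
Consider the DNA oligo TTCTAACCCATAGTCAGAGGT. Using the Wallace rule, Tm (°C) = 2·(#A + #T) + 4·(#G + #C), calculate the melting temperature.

60°C

Scanning the sequence gives C=5, T=6, G=4, A=6.
A+T = 12, G+C = 9
Tm = 4·9 + 2·12 = 36 + 24 = 60°C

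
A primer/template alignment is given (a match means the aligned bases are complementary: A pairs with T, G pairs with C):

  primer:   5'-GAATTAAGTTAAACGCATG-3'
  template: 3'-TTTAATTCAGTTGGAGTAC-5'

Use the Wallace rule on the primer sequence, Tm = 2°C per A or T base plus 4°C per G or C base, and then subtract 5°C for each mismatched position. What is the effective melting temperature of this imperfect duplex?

30°C

Primer base counts: A=8, T=5, G=4, C=2 → A+T=13, G+C=6
Perfect-match Tm = 2(13) + 4(6) = 26 + 24 = 50°C
Mismatches (positions where the bases are not complementary): 4 (at positions 1, 10, 13, 15)
Effective Tm = 50 − 4×5 = 50 − 20 = 30°C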